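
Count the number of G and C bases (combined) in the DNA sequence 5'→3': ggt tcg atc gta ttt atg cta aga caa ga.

11

Counting bases: G=7, T=9, A=9, C=4
Total G or C: 7 + 4 = 11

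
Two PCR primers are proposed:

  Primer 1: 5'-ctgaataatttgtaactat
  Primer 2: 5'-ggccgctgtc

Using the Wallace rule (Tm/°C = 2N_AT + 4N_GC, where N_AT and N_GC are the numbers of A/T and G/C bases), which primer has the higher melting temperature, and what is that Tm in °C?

Primer 1: A+T=15, G+C=4 → Tm = 2(15)+4(4) = 46°C
Primer 2: A+T=2, G+C=8 → Tm = 2(2)+4(8) = 36°C
46°C vs 36°C → primer 1 is higher.

Primer 1, 46°C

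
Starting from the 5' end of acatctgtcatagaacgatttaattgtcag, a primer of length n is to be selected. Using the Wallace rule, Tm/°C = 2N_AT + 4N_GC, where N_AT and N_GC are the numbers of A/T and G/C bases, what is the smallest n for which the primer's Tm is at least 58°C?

n = 22

First 21 bases: ACATCTGTCATAGAACGATTT → Tm = 56°C (< 58°C)
First 22 bases: ACATCTGTCATAGAACGATTTA → Tm = 58°C (≥ 58°C)
Since every base adds ≥2°C, Tm only increases with n, so the threshold is first crossed at n = 22.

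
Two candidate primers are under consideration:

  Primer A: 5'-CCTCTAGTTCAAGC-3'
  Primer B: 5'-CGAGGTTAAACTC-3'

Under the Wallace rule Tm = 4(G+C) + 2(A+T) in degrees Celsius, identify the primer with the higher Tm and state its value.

Primer A, 42°C

Primer A: A+T=7, G+C=7 → Tm = 2(7)+4(7) = 42°C
Primer B: A+T=7, G+C=6 → Tm = 2(7)+4(6) = 38°C
42°C vs 38°C → primer A is higher.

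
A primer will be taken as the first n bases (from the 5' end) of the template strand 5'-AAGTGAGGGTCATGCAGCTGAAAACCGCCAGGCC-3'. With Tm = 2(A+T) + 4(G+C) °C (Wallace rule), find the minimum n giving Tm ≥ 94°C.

First 30 bases: AAGTGAGGGTCATGCAGCTGAAAACCGCCA → Tm = 92°C (< 94°C)
First 31 bases: AAGTGAGGGTCATGCAGCTGAAAACCGCCAG → Tm = 96°C (≥ 94°C)
Each additional base adds 2°C (A/T) or 4°C (G/C), so Tm is non-decreasing in n; n = 31 is the first length to reach 94°C.

n = 31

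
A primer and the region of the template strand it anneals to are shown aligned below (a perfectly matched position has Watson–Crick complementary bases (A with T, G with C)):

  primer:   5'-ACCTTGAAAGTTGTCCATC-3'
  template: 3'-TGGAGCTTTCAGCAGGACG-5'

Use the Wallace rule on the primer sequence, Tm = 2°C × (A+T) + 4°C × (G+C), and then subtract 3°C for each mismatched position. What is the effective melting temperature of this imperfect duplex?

Primer base counts: A=5, T=6, G=3, C=5 → A+T=11, G+C=8
Perfect-match Tm = 2(11) + 4(8) = 22 + 32 = 54°C
Mismatches (positions where the bases are not complementary): 4 (at positions 5, 12, 17, 18)
Effective Tm = 54 − 4×3 = 54 − 12 = 42°C

42°C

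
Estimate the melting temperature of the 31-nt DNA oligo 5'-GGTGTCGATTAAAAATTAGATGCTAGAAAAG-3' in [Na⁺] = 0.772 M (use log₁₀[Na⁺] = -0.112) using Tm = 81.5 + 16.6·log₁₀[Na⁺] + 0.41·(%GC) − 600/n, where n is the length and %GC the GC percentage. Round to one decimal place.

Length n = 31. Base counts: T=8, C=2, A=13, G=8
G+C = 10, so %GC = 10/31 × 100 = 32.258%
Salt term: 16.6 × (-0.112) = -1.859
GC term: 0.41 × 32.258 = 13.226; length term: −600/31 = −19.355
Tm = 81.5 + (-1.859) + 13.226 − 19.355 = 73.512 → 73.5°C

73.5°C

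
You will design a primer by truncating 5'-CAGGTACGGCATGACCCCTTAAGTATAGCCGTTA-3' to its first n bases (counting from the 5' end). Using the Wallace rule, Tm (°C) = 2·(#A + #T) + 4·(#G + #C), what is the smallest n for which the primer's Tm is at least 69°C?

First 22 bases: CAGGTACGGCATGACCCCTTAA → Tm = 68°C (< 69°C)
First 23 bases: CAGGTACGGCATGACCCCTTAAG → Tm = 72°C (≥ 69°C)
Each additional base adds 2°C (A/T) or 4°C (G/C), so Tm is non-decreasing in n; n = 23 is the first length to reach 69°C.

n = 23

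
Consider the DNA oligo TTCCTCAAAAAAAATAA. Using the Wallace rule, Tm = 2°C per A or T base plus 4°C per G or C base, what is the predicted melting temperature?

40°C

Counting bases: T=4, C=3, A=10, G=0
A+T = 14, G+C = 3
Tm = 4·3 + 2·14 = 12 + 28 = 40°C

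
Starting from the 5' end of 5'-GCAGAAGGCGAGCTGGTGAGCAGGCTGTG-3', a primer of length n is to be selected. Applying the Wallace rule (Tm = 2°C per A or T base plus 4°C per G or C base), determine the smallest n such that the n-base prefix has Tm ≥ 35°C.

First 10 bases: GCAGAAGGCG → Tm = 34°C (< 35°C)
First 11 bases: GCAGAAGGCGA → Tm = 36°C (≥ 35°C)
Since every base adds ≥2°C, Tm only increases with n, so the threshold is first crossed at n = 11.

n = 11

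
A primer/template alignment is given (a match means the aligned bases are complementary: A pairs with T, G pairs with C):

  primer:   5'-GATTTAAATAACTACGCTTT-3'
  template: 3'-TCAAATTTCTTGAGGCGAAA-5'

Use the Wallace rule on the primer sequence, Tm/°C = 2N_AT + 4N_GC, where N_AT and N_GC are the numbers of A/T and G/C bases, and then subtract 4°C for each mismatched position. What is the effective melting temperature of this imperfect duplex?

34°C

Primer base counts: A=7, T=8, G=2, C=3 → A+T=15, G+C=5
Perfect-match Tm = 2(15) + 4(5) = 30 + 20 = 50°C
Mismatches (positions where the bases are not complementary): 4 (at positions 1, 2, 9, 14)
Effective Tm = 50 − 4×4 = 50 − 16 = 34°C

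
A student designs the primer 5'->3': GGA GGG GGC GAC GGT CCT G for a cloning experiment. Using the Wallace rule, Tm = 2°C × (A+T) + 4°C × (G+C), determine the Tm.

68°C

A=2, C=4, G=11, T=2
So N_AT = 4 and N_GC = 15.
Tm = 4·15 + 2·4 = 60 + 8 = 68°C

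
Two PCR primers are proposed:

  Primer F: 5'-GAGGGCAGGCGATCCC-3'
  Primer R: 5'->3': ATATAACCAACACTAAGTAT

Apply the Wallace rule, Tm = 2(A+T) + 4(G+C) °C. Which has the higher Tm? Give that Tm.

Primer F, 56°C

Primer F: A+T=4, G+C=12 → Tm = 2(4)+4(12) = 56°C
Primer R: A+T=15, G+C=5 → Tm = 2(15)+4(5) = 50°C
56°C vs 50°C → primer F is higher.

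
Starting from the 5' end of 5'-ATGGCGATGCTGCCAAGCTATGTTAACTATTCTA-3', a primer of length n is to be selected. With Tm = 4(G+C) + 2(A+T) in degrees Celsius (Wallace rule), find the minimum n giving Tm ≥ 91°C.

n = 32

First 31 bases: ATGGCGATGCTGCCAAGCTATGTTAACTATT → Tm = 88°C (< 91°C)
First 32 bases: ATGGCGATGCTGCCAAGCTATGTTAACTATTC → Tm = 92°C (≥ 91°C)
Each additional base adds 2°C (A/T) or 4°C (G/C), so Tm is non-decreasing in n; n = 32 is the first length to reach 91°C.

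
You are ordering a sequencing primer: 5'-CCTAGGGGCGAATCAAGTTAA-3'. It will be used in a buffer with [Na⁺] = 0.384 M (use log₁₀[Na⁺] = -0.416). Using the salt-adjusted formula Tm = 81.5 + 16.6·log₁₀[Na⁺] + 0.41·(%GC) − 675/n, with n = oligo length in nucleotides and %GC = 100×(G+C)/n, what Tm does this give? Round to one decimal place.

Length n = 21. G=6, A=7, C=4, T=4
G+C = 10, so %GC = 10/21 × 100 = 47.619%
Salt term: 16.6 × (-0.416) = -6.906
GC term: 0.41 × 47.619 = 19.524; length term: −675/21 = −32.143
Tm = 81.5 + (-6.906) + 19.524 − 32.143 = 61.975 → 62.0°C

62.0°C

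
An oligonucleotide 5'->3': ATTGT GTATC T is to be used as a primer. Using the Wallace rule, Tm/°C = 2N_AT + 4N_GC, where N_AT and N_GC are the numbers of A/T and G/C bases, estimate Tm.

28°C

Counting bases: G=2, A=2, T=6, C=1
So N_AT = 8 and N_GC = 3.
Tm = 4·3 + 2·8 = 12 + 16 = 28°C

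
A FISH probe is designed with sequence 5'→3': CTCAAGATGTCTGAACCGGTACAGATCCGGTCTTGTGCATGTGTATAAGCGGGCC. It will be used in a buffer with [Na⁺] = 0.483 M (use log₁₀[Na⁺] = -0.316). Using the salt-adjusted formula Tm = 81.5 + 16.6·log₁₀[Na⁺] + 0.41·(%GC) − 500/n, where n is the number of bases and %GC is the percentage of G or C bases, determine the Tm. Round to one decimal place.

Length n = 55. Counting bases: T=14, G=16, A=12, C=13
G+C = 29, so %GC = 29/55 × 100 = 52.727%
Salt term: 16.6 × (-0.316) = -5.246
GC term: 0.41 × 52.727 = 21.618; length term: −500/55 = −9.091
Tm = 81.5 + (-5.246) + 21.618 − 9.091 = 88.781 → 88.8°C

88.8°C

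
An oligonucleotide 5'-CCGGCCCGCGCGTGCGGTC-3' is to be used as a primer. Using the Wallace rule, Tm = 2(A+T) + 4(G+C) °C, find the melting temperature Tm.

Scanning the sequence gives G=8, C=9, T=2, A=0.
A+T = 2, G+C = 17
Tm = 2(2) + 4(17) = 4 + 68 = 72°C

72°C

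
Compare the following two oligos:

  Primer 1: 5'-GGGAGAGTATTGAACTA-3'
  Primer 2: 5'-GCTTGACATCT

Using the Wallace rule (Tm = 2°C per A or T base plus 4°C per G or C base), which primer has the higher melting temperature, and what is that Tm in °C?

Primer 1: A+T=10, G+C=7 → Tm = 2(10)+4(7) = 48°C
Primer 2: A+T=6, G+C=5 → Tm = 2(6)+4(5) = 32°C
48°C vs 32°C → primer 1 is higher.

Primer 1, 48°C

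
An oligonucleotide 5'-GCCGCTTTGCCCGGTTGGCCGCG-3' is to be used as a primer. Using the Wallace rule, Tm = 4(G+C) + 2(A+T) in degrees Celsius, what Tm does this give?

T=5, G=9, A=0, C=9
AT pairs contribute 5, GC pairs contribute 18.
Tm = 4·18 + 2·5 = 72 + 10 = 82°C

82°C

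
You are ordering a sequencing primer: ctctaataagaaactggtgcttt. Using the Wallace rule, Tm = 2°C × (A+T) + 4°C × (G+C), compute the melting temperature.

Base counts: C=4, A=7, T=8, G=4
So N_AT = 15 and N_GC = 8.
Tm = 2(15) + 4(8) = 30 + 32 = 62°C

62°C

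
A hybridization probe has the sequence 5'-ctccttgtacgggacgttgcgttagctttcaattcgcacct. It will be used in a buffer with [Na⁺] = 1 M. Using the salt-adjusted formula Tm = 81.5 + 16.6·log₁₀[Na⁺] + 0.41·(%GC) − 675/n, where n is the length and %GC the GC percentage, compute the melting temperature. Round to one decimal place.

86.0°C

Length n = 41. Base counts: C=12, T=14, G=9, A=6
G+C = 21, so %GC = 21/41 × 100 = 51.22%
Salt term: 16.6 × (0) = 0
GC term: 0.41 × 51.22 = 21; length term: −675/41 = −16.463
Tm = 81.5 + (0) + 21 − 16.463 = 86.037 → 86.0°C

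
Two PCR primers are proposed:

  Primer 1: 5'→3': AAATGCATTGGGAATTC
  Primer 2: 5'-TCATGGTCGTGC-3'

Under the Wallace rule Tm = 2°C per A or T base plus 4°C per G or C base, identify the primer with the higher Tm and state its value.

Primer 1: A+T=11, G+C=6 → Tm = 2(11)+4(6) = 46°C
Primer 2: A+T=5, G+C=7 → Tm = 2(5)+4(7) = 38°C
46°C vs 38°C → primer 1 is higher.

Primer 1, 46°C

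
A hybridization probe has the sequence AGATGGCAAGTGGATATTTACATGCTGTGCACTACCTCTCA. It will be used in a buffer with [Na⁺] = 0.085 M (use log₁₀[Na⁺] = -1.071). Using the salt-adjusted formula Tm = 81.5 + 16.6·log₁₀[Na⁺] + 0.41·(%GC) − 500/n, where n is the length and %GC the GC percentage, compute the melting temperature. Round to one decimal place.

Length n = 41. Base counts: A=11, G=9, T=12, C=9
G+C = 18, so %GC = 18/41 × 100 = 43.902%
Salt term: 16.6 × (-1.071) = -17.779
GC term: 0.41 × 43.902 = 18; length term: −500/41 = −12.195
Tm = 81.5 + (-17.779) + 18 − 12.195 = 69.526 → 69.5°C

69.5°C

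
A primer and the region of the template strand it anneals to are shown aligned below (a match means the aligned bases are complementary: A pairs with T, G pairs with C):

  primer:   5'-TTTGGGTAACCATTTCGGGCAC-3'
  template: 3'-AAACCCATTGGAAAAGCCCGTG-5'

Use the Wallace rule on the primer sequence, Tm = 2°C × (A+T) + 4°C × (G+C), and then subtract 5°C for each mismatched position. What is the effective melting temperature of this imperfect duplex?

Primer base counts: A=4, T=7, G=6, C=5 → A+T=11, G+C=11
Perfect-match Tm = 2(11) + 4(11) = 22 + 44 = 66°C
Mismatches (positions where the bases are not complementary): 1 (at position 12)
Effective Tm = 66 − 1×5 = 66 − 5 = 61°C

61°C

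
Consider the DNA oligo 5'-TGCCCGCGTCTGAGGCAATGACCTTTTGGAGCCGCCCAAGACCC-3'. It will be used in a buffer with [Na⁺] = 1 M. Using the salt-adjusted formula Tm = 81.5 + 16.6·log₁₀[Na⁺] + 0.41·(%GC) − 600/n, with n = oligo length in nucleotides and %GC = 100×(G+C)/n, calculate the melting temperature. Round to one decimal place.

Length n = 44. Counting bases: G=12, C=16, T=8, A=8
G+C = 28, so %GC = 28/44 × 100 = 63.636%
Salt term: 16.6 × (0) = 0
GC term: 0.41 × 63.636 = 26.091; length term: −600/44 = −13.636
Tm = 81.5 + (0) + 26.091 − 13.636 = 93.955 → 94.0°C

94.0°C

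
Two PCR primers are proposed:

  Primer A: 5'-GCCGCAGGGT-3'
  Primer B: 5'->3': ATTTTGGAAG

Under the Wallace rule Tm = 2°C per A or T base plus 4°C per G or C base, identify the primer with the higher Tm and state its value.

Primer A: A+T=2, G+C=8 → Tm = 2(2)+4(8) = 36°C
Primer B: A+T=7, G+C=3 → Tm = 2(7)+4(3) = 26°C
36°C vs 26°C → primer A is higher.

Primer A, 36°C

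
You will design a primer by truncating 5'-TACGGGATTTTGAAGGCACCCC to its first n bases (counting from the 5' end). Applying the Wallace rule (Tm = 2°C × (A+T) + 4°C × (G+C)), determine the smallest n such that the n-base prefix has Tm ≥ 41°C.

First 14 bases: TACGGGATTTTGAA → Tm = 38°C (< 41°C)
First 15 bases: TACGGGATTTTGAAG → Tm = 42°C (≥ 41°C)
Since every base adds ≥2°C, Tm only increases with n, so the threshold is first crossed at n = 15.

n = 15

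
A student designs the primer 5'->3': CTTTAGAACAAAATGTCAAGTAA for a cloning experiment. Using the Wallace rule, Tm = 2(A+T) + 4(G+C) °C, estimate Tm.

T=6, A=11, G=3, C=3
AT pairs contribute 17, GC pairs contribute 6.
Tm = 2(17) + 4(6) = 34 + 24 = 58°C

58°C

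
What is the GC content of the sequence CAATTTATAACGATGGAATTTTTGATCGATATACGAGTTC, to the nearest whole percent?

30%

Scanning the sequence gives G=7, C=5, A=13, T=15.
G+C = 7 + 5 = 12 out of 40 bases
%GC = 12/40 × 100 = 30% ≈ 30%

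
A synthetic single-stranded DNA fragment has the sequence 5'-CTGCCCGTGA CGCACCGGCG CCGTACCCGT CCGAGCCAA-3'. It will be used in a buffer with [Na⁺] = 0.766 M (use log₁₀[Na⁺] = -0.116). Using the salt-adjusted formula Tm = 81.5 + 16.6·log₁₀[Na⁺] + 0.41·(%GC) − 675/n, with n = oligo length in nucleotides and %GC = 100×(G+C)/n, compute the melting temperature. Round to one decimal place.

92.8°C

Length n = 39. Base counts: C=18, A=6, T=4, G=11
G+C = 29, so %GC = 29/39 × 100 = 74.359%
Salt term: 16.6 × (-0.116) = -1.926
GC term: 0.41 × 74.359 = 30.487; length term: −675/39 = −17.308
Tm = 81.5 + (-1.926) + 30.487 − 17.308 = 92.753 → 92.8°C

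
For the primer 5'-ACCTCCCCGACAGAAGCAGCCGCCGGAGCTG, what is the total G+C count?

Scanning the sequence gives C=13, G=9, T=2, A=7.
Total G or C: 9 + 13 = 22

22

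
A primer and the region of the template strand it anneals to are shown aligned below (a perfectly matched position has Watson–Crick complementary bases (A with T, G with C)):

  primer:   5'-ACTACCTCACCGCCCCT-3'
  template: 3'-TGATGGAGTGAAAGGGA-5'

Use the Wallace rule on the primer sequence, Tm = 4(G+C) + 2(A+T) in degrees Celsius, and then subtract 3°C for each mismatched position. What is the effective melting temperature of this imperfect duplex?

47°C

Primer base counts: A=3, T=3, G=1, C=10 → A+T=6, G+C=11
Perfect-match Tm = 2(6) + 4(11) = 12 + 44 = 56°C
Mismatches (positions where the bases are not complementary): 3 (at positions 11, 12, 13)
Effective Tm = 56 − 3×3 = 56 − 9 = 47°C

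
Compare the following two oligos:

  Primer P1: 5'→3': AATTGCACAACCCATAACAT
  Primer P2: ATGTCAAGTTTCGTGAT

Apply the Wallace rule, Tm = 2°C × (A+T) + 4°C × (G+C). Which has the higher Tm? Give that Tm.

Primer P1, 54°C

Primer P1: A+T=13, G+C=7 → Tm = 2(13)+4(7) = 54°C
Primer P2: A+T=11, G+C=6 → Tm = 2(11)+4(6) = 46°C
54°C vs 46°C → primer P1 is higher.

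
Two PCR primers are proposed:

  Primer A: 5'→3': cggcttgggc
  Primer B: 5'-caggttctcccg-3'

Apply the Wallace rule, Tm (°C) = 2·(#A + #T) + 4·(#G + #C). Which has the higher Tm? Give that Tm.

Primer B, 40°C

Primer A: A+T=2, G+C=8 → Tm = 2(2)+4(8) = 36°C
Primer B: A+T=4, G+C=8 → Tm = 2(4)+4(8) = 40°C
36°C vs 40°C → primer B is higher.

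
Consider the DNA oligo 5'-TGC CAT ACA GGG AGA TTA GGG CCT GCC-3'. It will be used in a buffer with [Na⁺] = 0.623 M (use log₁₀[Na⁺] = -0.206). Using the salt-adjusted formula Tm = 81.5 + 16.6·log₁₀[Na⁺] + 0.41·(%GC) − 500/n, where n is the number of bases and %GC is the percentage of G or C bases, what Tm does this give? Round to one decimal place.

Length n = 27. Base counts: A=6, T=5, C=7, G=9
G+C = 16, so %GC = 16/27 × 100 = 59.259%
Salt term: 16.6 × (-0.206) = -3.42
GC term: 0.41 × 59.259 = 24.296; length term: −500/27 = −18.519
Tm = 81.5 + (-3.42) + 24.296 − 18.519 = 83.857 → 83.9°C

83.9°C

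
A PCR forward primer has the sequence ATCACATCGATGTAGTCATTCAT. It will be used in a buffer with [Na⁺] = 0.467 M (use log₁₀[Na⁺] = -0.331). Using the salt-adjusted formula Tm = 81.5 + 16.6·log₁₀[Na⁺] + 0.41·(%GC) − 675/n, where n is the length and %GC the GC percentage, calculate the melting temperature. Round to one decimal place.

60.9°C

Length n = 23. A=7, G=3, T=8, C=5
G+C = 8, so %GC = 8/23 × 100 = 34.783%
Salt term: 16.6 × (-0.331) = -5.495
GC term: 0.41 × 34.783 = 14.261; length term: −675/23 = −29.348
Tm = 81.5 + (-5.495) + 14.261 − 29.348 = 60.918 → 60.9°C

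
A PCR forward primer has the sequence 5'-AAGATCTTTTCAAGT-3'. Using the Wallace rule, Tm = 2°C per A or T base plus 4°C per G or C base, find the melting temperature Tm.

38°C

Scanning the sequence gives A=5, T=6, G=2, C=2.
AT pairs contribute 11, GC pairs contribute 4.
Tm = 2(11) + 4(4) = 22 + 16 = 38°C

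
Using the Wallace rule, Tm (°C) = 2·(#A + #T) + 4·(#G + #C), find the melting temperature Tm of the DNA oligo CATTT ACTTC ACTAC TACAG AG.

Counting bases: A=7, G=2, T=7, C=6
A+T = 14, G+C = 8
Tm = 2(14) + 4(8) = 28 + 32 = 60°C

60°C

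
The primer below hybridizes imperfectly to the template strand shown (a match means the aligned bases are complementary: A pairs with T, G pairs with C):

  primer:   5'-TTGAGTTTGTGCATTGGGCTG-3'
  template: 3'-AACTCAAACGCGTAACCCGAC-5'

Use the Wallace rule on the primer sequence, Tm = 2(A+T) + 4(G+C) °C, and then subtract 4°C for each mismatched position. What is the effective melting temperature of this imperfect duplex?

Primer base counts: A=2, T=9, G=8, C=2 → A+T=11, G+C=10
Perfect-match Tm = 2(11) + 4(10) = 22 + 40 = 62°C
Mismatches (positions where the bases are not complementary): 1 (at position 10)
Effective Tm = 62 − 1×4 = 62 − 4 = 58°C

58°C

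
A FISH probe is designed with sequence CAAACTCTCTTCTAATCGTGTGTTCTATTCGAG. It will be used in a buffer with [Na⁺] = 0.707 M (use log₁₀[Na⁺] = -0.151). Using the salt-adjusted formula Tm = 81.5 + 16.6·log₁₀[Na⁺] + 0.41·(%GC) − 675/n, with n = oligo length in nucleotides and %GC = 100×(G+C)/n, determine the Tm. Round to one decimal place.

Length n = 33. Scanning the sequence gives G=5, T=13, A=7, C=8.
G+C = 13, so %GC = 13/33 × 100 = 39.394%
Salt term: 16.6 × (-0.151) = -2.507
GC term: 0.41 × 39.394 = 16.152; length term: −675/33 = −20.455
Tm = 81.5 + (-2.507) + 16.152 − 20.455 = 74.69 → 74.7°C

74.7°C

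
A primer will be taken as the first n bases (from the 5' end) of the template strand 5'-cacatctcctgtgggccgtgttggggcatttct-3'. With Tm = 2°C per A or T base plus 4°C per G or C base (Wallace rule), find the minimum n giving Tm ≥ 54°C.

First 16 bases: CACATCTCCTGTGGGC → Tm = 52°C (< 54°C)
First 17 bases: CACATCTCCTGTGGGCC → Tm = 56°C (≥ 54°C)
Since every base adds ≥2°C, Tm only increases with n, so the threshold is first crossed at n = 17.

n = 17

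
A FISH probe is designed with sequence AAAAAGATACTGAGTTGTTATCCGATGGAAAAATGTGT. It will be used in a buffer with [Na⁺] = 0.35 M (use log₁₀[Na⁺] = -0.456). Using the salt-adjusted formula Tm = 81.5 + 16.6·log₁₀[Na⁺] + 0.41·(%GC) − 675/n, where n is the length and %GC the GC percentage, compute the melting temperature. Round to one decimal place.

Length n = 38. C=3, G=9, A=15, T=11
G+C = 12, so %GC = 12/38 × 100 = 31.579%
Salt term: 16.6 × (-0.456) = -7.57
GC term: 0.41 × 31.579 = 12.947; length term: −675/38 = −17.763
Tm = 81.5 + (-7.57) + 12.947 − 17.763 = 69.114 → 69.1°C

69.1°C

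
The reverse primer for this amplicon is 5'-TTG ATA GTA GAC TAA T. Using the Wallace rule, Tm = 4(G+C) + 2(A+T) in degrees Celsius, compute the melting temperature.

Counting bases: C=1, G=3, A=6, T=6
A+T = 12, G+C = 4
Tm = 4·4 + 2·12 = 16 + 24 = 40°C

40°C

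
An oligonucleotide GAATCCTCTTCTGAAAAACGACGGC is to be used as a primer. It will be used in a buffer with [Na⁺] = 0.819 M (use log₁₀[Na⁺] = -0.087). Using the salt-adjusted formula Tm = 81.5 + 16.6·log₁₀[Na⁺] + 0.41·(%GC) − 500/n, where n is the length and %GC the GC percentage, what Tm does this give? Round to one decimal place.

79.7°C

Length n = 25. Base counts: T=5, A=8, C=7, G=5
G+C = 12, so %GC = 12/25 × 100 = 48%
Salt term: 16.6 × (-0.087) = -1.444
GC term: 0.41 × 48 = 19.68; length term: −500/25 = −20
Tm = 81.5 + (-1.444) + 19.68 − 20 = 79.736 → 79.7°C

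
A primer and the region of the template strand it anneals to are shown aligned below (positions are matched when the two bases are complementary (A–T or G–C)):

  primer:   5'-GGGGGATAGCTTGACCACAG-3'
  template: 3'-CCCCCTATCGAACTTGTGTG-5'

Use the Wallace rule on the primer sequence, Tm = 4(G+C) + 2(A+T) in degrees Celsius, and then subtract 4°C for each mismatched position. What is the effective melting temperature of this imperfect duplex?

Primer base counts: A=5, T=3, G=8, C=4 → A+T=8, G+C=12
Perfect-match Tm = 2(8) + 4(12) = 16 + 48 = 64°C
Mismatches (positions where the bases are not complementary): 2 (at positions 15, 20)
Effective Tm = 64 − 2×4 = 64 − 8 = 56°C

56°C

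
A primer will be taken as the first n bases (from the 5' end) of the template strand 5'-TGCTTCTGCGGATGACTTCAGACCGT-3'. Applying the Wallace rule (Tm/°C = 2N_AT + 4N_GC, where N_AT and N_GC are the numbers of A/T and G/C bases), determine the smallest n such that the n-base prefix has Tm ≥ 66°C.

n = 22

First 21 bases: TGCTTCTGCGGATGACTTCAG → Tm = 64°C (< 66°C)
First 22 bases: TGCTTCTGCGGATGACTTCAGA → Tm = 66°C (≥ 66°C)
Since every base adds ≥2°C, Tm only increases with n, so the threshold is first crossed at n = 22.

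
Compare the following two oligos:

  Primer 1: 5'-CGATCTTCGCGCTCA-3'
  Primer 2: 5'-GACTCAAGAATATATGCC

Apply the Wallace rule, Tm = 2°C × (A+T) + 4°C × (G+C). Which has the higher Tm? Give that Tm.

Primer 1: A+T=6, G+C=9 → Tm = 2(6)+4(9) = 48°C
Primer 2: A+T=11, G+C=7 → Tm = 2(11)+4(7) = 50°C
48°C vs 50°C → primer 2 is higher.

Primer 2, 50°C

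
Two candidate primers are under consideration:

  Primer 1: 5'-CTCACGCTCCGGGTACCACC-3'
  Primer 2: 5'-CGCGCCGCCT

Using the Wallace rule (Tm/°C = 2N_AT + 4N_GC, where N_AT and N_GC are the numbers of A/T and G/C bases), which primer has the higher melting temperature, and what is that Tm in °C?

Primer 1, 68°C

Primer 1: A+T=6, G+C=14 → Tm = 2(6)+4(14) = 68°C
Primer 2: A+T=1, G+C=9 → Tm = 2(1)+4(9) = 38°C
68°C vs 38°C → primer 1 is higher.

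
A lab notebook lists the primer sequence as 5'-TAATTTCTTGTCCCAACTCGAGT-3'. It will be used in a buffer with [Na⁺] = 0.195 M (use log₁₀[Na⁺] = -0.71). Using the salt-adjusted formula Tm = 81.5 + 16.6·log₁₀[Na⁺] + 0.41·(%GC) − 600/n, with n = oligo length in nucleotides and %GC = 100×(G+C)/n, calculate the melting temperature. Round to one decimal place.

Length n = 23. A=5, G=3, T=9, C=6
G+C = 9, so %GC = 9/23 × 100 = 39.13%
Salt term: 16.6 × (-0.71) = -11.786
GC term: 0.41 × 39.13 = 16.043; length term: −600/23 = −26.087
Tm = 81.5 + (-11.786) + 16.043 − 26.087 = 59.67 → 59.7°C

59.7°C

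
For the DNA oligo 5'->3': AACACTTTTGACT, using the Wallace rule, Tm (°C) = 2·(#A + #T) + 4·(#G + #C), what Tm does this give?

Counting bases: T=5, G=1, C=3, A=4
AT pairs contribute 9, GC pairs contribute 4.
Tm = 4·4 + 2·9 = 16 + 18 = 34°C

34°C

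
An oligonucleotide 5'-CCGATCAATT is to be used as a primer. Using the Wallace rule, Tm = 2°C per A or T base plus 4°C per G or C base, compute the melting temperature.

28°C

Counting bases: T=3, A=3, C=3, G=1
So N_AT = 6 and N_GC = 4.
Tm = 4·4 + 2·6 = 16 + 12 = 28°C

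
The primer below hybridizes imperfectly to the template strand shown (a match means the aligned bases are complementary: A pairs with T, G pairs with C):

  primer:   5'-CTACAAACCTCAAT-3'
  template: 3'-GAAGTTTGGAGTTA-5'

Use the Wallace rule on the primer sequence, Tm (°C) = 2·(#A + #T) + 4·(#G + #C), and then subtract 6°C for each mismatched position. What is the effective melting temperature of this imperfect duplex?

32°C

Primer base counts: A=6, T=3, G=0, C=5 → A+T=9, G+C=5
Perfect-match Tm = 2(9) + 4(5) = 18 + 20 = 38°C
Mismatches (positions where the bases are not complementary): 1 (at position 3)
Effective Tm = 38 − 1×6 = 38 − 6 = 32°C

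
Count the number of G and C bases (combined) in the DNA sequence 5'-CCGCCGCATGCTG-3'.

Scanning the sequence gives C=6, T=2, G=4, A=1.
Total G or C: 4 + 6 = 10

10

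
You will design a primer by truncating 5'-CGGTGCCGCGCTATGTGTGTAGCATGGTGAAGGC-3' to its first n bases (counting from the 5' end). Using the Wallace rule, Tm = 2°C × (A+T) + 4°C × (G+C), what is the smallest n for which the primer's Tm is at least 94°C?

First 28 bases: CGGTGCCGCGCTATGTGTGTAGCATGGT → Tm = 90°C (< 94°C)
First 29 bases: CGGTGCCGCGCTATGTGTGTAGCATGGTG → Tm = 94°C (≥ 94°C)
Since every base adds ≥2°C, Tm only increases with n, so the threshold is first crossed at n = 29.

n = 29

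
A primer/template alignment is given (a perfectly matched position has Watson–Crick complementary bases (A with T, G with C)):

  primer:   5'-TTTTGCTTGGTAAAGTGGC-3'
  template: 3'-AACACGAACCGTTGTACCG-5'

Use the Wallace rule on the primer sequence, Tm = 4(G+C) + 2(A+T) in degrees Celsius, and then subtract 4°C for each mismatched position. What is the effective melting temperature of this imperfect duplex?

Primer base counts: A=3, T=8, G=6, C=2 → A+T=11, G+C=8
Perfect-match Tm = 2(11) + 4(8) = 22 + 32 = 54°C
Mismatches (positions where the bases are not complementary): 4 (at positions 3, 11, 14, 15)
Effective Tm = 54 − 4×4 = 54 − 16 = 38°C

38°C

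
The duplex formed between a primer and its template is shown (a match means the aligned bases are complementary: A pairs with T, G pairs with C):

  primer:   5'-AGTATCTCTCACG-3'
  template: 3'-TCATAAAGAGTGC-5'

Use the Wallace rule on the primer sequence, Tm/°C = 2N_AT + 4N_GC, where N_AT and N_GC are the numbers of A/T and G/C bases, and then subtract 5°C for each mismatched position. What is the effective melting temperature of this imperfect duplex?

Primer base counts: A=3, T=4, G=2, C=4 → A+T=7, G+C=6
Perfect-match Tm = 2(7) + 4(6) = 14 + 24 = 38°C
Mismatches (positions where the bases are not complementary): 1 (at position 6)
Effective Tm = 38 − 1×5 = 38 − 5 = 33°C

33°C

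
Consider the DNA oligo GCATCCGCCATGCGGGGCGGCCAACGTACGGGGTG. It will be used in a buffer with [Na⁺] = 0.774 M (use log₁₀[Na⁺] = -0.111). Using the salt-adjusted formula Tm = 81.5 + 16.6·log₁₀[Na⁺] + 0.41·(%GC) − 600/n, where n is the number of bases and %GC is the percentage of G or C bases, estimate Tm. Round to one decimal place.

Length n = 35. Counting bases: C=11, T=4, G=15, A=5
G+C = 26, so %GC = 26/35 × 100 = 74.286%
Salt term: 16.6 × (-0.111) = -1.843
GC term: 0.41 × 74.286 = 30.457; length term: −600/35 = −17.143
Tm = 81.5 + (-1.843) + 30.457 − 17.143 = 92.971 → 93.0°C

93.0°C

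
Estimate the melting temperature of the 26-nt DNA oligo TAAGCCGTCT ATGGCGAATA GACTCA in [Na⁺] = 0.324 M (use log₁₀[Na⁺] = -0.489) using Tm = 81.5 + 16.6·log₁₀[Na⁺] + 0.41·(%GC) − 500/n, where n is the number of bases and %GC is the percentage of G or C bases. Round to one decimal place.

Length n = 26. Counting bases: A=8, G=6, C=6, T=6
G+C = 12, so %GC = 12/26 × 100 = 46.154%
Salt term: 16.6 × (-0.489) = -8.117
GC term: 0.41 × 46.154 = 18.923; length term: −500/26 = −19.231
Tm = 81.5 + (-8.117) + 18.923 − 19.231 = 73.075 → 73.1°C

73.1°C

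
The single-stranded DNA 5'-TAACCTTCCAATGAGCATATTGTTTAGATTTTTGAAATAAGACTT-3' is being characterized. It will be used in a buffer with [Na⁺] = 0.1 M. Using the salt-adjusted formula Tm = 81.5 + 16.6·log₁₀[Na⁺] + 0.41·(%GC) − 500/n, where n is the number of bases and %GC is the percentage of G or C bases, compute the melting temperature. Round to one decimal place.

Length n = 45. Scanning the sequence gives C=6, A=15, G=6, T=18.
G+C = 12, so %GC = 12/45 × 100 = 26.667%
Salt term: 16.6 × (-1) = -16.6
GC term: 0.41 × 26.667 = 10.933; length term: −500/45 = −11.111
Tm = 81.5 + (-16.6) + 10.933 − 11.111 = 64.722 → 64.7°C

64.7°C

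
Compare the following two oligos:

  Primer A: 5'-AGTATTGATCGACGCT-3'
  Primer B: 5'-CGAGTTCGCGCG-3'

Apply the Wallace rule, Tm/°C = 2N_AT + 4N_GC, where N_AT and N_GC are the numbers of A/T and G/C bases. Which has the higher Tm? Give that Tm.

Primer A, 46°C

Primer A: A+T=9, G+C=7 → Tm = 2(9)+4(7) = 46°C
Primer B: A+T=3, G+C=9 → Tm = 2(3)+4(9) = 42°C
46°C vs 42°C → primer A is higher.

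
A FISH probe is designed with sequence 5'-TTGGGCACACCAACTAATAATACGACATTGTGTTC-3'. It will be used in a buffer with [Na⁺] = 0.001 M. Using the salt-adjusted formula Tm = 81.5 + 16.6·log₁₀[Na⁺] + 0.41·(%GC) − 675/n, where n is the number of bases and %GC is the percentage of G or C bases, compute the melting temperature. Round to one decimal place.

Length n = 35. T=10, G=6, A=11, C=8
G+C = 14, so %GC = 14/35 × 100 = 40%
Salt term: 16.6 × (-3) = -49.8
GC term: 0.41 × 40 = 16.4; length term: −675/35 = −19.286
Tm = 81.5 + (-49.8) + 16.4 − 19.286 = 28.814 → 28.8°C

28.8°C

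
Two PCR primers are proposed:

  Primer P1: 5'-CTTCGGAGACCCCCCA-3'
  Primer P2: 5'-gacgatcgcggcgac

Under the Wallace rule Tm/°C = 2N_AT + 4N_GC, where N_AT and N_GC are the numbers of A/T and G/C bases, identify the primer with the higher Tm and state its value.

Primer P1, 54°C

Primer P1: A+T=5, G+C=11 → Tm = 2(5)+4(11) = 54°C
Primer P2: A+T=4, G+C=11 → Tm = 2(4)+4(11) = 52°C
54°C vs 52°C → primer P1 is higher.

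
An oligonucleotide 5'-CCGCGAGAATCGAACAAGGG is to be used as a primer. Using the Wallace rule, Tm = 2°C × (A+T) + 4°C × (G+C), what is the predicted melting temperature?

Counting bases: C=5, T=1, A=7, G=7
A+T = 8, G+C = 12
Tm = 2×8 + 4×12 = 64°C

64°C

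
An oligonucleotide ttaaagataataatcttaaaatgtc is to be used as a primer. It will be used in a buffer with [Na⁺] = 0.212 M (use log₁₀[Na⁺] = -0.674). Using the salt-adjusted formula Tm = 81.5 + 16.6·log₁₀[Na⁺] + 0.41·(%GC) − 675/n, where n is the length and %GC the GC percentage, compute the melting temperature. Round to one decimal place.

Length n = 25. Scanning the sequence gives C=2, T=9, G=2, A=12.
G+C = 4, so %GC = 4/25 × 100 = 16%
Salt term: 16.6 × (-0.674) = -11.188
GC term: 0.41 × 16 = 6.56; length term: −675/25 = −27
Tm = 81.5 + (-11.188) + 6.56 − 27 = 49.872 → 49.9°C

49.9°C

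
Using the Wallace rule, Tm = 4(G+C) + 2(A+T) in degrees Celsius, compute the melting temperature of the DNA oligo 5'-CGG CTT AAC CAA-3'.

36°C

G=2, A=4, T=2, C=4
A+T = 6, G+C = 6
Tm = 4·6 + 2·6 = 24 + 12 = 36°C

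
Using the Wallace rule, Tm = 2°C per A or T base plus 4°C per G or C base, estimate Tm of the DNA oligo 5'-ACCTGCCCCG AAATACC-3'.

Counting bases: A=5, C=8, G=2, T=2
AT pairs contribute 7, GC pairs contribute 10.
Tm = 2×7 + 4×10 = 54°C

54°C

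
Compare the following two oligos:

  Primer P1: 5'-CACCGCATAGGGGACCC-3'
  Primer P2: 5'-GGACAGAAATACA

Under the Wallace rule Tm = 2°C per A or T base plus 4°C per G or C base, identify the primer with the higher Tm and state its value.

Primer P1: A+T=5, G+C=12 → Tm = 2(5)+4(12) = 58°C
Primer P2: A+T=8, G+C=5 → Tm = 2(8)+4(5) = 36°C
58°C vs 36°C → primer P1 is higher.

Primer P1, 58°C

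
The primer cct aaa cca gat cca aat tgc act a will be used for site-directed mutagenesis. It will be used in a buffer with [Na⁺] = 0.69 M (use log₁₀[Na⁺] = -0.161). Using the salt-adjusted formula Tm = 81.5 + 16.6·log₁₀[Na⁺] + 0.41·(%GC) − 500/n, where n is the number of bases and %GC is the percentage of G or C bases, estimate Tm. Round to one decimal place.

75.2°C

Length n = 25. Base counts: A=10, T=5, C=8, G=2
G+C = 10, so %GC = 10/25 × 100 = 40%
Salt term: 16.6 × (-0.161) = -2.673
GC term: 0.41 × 40 = 16.4; length term: −500/25 = −20
Tm = 81.5 + (-2.673) + 16.4 − 20 = 75.227 → 75.2°C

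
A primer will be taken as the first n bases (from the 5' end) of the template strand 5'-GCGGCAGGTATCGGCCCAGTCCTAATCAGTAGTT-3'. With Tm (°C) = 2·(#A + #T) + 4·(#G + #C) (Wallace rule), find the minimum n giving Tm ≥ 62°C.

First 17 bases: GCGGCAGGTATCGGCCC → Tm = 60°C (< 62°C)
First 18 bases: GCGGCAGGTATCGGCCCA → Tm = 62°C (≥ 62°C)
Since every base adds ≥2°C, Tm only increases with n, so the threshold is first crossed at n = 18.

n = 18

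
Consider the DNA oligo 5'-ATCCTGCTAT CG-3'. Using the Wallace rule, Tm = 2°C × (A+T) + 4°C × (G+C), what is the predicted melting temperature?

36°C

Counting bases: G=2, T=4, A=2, C=4
AT pairs contribute 6, GC pairs contribute 6.
Tm = 4·6 + 2·6 = 24 + 12 = 36°C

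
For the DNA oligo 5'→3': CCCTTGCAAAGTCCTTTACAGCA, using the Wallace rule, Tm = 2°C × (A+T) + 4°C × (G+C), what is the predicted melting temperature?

68°C

Scanning the sequence gives C=8, A=6, G=3, T=6.
A+T = 12, G+C = 11
Tm = 2×12 + 4×11 = 68°C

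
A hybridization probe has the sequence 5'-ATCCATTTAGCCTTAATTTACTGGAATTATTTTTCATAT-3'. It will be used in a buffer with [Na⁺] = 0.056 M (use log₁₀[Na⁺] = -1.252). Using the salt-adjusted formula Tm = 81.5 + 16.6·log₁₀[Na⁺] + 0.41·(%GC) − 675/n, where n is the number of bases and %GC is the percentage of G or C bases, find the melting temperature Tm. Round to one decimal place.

Length n = 39. Base counts: G=3, A=11, C=6, T=19
G+C = 9, so %GC = 9/39 × 100 = 23.077%
Salt term: 16.6 × (-1.252) = -20.783
GC term: 0.41 × 23.077 = 9.462; length term: −675/39 = −17.308
Tm = 81.5 + (-20.783) + 9.462 − 17.308 = 52.871 → 52.9°C

52.9°C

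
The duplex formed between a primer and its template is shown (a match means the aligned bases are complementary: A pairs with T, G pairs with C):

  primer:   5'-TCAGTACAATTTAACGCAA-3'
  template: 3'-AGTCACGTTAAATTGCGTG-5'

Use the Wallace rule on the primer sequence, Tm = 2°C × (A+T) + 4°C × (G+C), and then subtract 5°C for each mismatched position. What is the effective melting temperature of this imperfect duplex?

Primer base counts: A=8, T=5, G=2, C=4 → A+T=13, G+C=6
Perfect-match Tm = 2(13) + 4(6) = 26 + 24 = 50°C
Mismatches (positions where the bases are not complementary): 2 (at positions 6, 19)
Effective Tm = 50 − 2×5 = 50 − 10 = 40°C

40°C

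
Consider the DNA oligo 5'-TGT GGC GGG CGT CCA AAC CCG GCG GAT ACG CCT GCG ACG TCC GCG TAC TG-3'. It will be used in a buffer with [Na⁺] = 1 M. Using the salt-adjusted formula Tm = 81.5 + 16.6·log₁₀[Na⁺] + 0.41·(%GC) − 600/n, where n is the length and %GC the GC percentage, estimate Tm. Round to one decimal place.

98.2°C

Length n = 50. Counting bases: A=7, C=17, T=8, G=18
G+C = 35, so %GC = 35/50 × 100 = 70%
Salt term: 16.6 × (0) = 0
GC term: 0.41 × 70 = 28.7; length term: −600/50 = −12
Tm = 81.5 + (0) + 28.7 − 12 = 98.2 → 98.2°C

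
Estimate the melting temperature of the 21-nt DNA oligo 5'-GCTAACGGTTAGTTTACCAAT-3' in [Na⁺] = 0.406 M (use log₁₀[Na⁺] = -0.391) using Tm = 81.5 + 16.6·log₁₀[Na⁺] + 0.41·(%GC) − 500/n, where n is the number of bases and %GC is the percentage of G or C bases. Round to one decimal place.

Length n = 21. Scanning the sequence gives C=4, A=6, G=4, T=7.
G+C = 8, so %GC = 8/21 × 100 = 38.095%
Salt term: 16.6 × (-0.391) = -6.491
GC term: 0.41 × 38.095 = 15.619; length term: −500/21 = −23.81
Tm = 81.5 + (-6.491) + 15.619 − 23.81 = 66.818 → 66.8°C

66.8°C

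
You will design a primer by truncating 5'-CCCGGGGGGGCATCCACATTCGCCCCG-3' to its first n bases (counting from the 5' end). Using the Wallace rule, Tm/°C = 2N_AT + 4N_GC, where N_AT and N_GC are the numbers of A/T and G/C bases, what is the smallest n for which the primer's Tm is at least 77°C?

n = 23

First 22 bases: CCCGGGGGGGCATCCACATTCG → Tm = 76°C (< 77°C)
First 23 bases: CCCGGGGGGGCATCCACATTCGC → Tm = 80°C (≥ 77°C)
Each additional base adds 2°C (A/T) or 4°C (G/C), so Tm is non-decreasing in n; n = 23 is the first length to reach 77°C.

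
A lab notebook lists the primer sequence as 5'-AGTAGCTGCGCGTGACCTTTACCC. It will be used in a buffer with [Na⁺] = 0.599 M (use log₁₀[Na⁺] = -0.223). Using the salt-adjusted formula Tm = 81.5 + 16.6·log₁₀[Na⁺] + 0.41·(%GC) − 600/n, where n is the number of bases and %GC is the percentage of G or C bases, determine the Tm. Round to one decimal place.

76.7°C

Length n = 24. A=4, T=6, G=6, C=8
G+C = 14, so %GC = 14/24 × 100 = 58.333%
Salt term: 16.6 × (-0.223) = -3.702
GC term: 0.41 × 58.333 = 23.917; length term: −600/24 = −25
Tm = 81.5 + (-3.702) + 23.917 − 25 = 76.715 → 76.7°C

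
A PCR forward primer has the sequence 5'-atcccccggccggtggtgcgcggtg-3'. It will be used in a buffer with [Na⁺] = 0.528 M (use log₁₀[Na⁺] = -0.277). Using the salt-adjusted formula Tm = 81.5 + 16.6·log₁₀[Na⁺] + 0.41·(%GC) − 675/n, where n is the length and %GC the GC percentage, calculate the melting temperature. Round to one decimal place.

Length n = 25. Counting bases: A=1, T=4, C=9, G=11
G+C = 20, so %GC = 20/25 × 100 = 80%
Salt term: 16.6 × (-0.277) = -4.598
GC term: 0.41 × 80 = 32.8; length term: −675/25 = −27
Tm = 81.5 + (-4.598) + 32.8 − 27 = 82.702 → 82.7°C

82.7°C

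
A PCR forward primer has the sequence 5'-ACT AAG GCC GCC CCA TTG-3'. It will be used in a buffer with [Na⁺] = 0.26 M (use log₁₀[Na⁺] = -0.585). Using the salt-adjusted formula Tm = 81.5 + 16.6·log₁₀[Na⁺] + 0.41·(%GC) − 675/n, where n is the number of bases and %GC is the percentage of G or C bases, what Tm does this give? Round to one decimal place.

59.3°C

Length n = 18. Base counts: C=7, T=3, A=4, G=4
G+C = 11, so %GC = 11/18 × 100 = 61.111%
Salt term: 16.6 × (-0.585) = -9.711
GC term: 0.41 × 61.111 = 25.056; length term: −675/18 = −37.5
Tm = 81.5 + (-9.711) + 25.056 − 37.5 = 59.345 → 59.3°C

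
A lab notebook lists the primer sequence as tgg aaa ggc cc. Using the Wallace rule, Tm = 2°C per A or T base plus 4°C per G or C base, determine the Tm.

36°C

A=3, C=3, T=1, G=4
AT pairs contribute 4, GC pairs contribute 7.
Tm = 4·7 + 2·4 = 28 + 8 = 36°C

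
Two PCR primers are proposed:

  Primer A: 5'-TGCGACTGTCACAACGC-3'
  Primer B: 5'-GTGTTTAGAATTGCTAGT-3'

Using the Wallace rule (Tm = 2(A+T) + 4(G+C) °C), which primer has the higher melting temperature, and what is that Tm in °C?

Primer A, 54°C

Primer A: A+T=7, G+C=10 → Tm = 2(7)+4(10) = 54°C
Primer B: A+T=12, G+C=6 → Tm = 2(12)+4(6) = 48°C
54°C vs 48°C → primer A is higher.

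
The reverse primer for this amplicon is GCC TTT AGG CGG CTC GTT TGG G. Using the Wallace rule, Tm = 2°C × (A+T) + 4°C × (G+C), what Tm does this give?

G=9, C=5, T=7, A=1
AT pairs contribute 8, GC pairs contribute 14.
Tm = 2×8 + 4×14 = 72°C

72°C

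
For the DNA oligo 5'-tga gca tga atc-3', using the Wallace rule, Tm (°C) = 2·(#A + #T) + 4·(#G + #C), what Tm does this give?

34°C

Counting bases: G=3, A=4, T=3, C=2
AT pairs contribute 7, GC pairs contribute 5.
Tm = 2(7) + 4(5) = 14 + 20 = 34°C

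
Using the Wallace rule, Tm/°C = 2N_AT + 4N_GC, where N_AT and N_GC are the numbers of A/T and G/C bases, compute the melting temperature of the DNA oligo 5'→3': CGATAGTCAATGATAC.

44°C

C=3, T=4, A=6, G=3
AT pairs contribute 10, GC pairs contribute 6.
Tm = 2(10) + 4(6) = 20 + 24 = 44°C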